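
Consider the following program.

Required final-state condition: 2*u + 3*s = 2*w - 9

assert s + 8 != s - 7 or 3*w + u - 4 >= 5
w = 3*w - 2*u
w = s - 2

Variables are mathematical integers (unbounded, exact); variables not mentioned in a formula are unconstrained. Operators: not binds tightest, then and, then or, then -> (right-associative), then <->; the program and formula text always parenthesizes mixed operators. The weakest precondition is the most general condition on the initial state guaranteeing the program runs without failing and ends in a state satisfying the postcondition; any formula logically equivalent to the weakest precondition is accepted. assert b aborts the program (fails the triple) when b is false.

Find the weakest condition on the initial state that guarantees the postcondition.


Working backward. After the program, the postcondition 2*u + 3*s = 2*w - 9 must hold; in canonical form it is 3*s + 2*u = 2*w - 9.
Before w := s - 2: s + 2*u = -13
Before w := 3*w - 2*u: s + 2*u = -13
Before assert s + 8 != s - 7 or 3*w + u - 4 >= 5: s + 2*u = -13
Answer: WP = s + 2*u = -13


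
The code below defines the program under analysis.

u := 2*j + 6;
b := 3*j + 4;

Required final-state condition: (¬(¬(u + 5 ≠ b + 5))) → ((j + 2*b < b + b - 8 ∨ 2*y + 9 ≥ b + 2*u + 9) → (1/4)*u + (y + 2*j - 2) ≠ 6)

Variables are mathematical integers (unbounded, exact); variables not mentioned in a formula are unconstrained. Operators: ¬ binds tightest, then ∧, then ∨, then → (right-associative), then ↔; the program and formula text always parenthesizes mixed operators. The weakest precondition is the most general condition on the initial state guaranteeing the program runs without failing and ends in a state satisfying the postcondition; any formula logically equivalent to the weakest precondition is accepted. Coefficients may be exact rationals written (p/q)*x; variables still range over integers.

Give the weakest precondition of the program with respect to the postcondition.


Working backward. After the program, the postcondition (¬(¬(u + 5 ≠ b + 5))) → ((j + 2*b < b + b - 8 ∨ 2*y + 9 ≥ b + 2*u + 9) → (1/4)*u + (y + 2*j - 2) ≠ 6) must hold; in canonical form it is u ≠ b → ((j < -8 ∨ 2*y ≥ b + 2*u) → 2*j + (1/4)*u + y ≠ 8).
Before b := 3*j + 4: u ≠ 3*j + 4 → ((j < -8 ∨ 2*y ≥ 3*j + 2*u + 4) → 2*j + (1/4)*u + y ≠ 8)
Before u := 2*j + 6: j ≠ 2 → ((j < -8 ∨ 2*y ≥ 7*j + 16) → (5/2)*j + y ≠ 13/2)
Answer: WP = j ≠ 2 → ((j < -8 ∨ 2*y ≥ 7*j + 16) → (5/2)*j + y ≠ 13/2)


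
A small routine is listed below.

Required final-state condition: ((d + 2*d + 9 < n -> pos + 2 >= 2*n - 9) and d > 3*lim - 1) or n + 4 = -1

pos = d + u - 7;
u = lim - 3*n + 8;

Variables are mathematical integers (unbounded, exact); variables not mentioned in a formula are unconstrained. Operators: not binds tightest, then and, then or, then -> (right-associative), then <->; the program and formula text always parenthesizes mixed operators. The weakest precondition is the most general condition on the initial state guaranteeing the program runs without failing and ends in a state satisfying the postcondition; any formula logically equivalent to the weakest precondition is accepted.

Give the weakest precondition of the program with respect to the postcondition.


Working backward. After the program, the postcondition ((d + 2*d + 9 < n -> pos + 2 >= 2*n - 9) and d > 3*lim - 1) or n + 4 = -1 must hold; in canonical form it is ((3*d < n - 9 -> pos >= 2*n - 11) and d > 3*lim - 1) or n = -5.
Before u := lim - 3*n + 8: ((3*d < n - 9 -> pos >= 2*n - 11) and d > 3*lim - 1) or n = -5
Before pos := d + u - 7: ((3*d < n - 9 -> d + u >= 2*n - 4) and d > 3*lim - 1) or n = -5
Answer: WP = ((3*d < n - 9 -> d + u >= 2*n - 4) and d > 3*lim - 1) or n = -5


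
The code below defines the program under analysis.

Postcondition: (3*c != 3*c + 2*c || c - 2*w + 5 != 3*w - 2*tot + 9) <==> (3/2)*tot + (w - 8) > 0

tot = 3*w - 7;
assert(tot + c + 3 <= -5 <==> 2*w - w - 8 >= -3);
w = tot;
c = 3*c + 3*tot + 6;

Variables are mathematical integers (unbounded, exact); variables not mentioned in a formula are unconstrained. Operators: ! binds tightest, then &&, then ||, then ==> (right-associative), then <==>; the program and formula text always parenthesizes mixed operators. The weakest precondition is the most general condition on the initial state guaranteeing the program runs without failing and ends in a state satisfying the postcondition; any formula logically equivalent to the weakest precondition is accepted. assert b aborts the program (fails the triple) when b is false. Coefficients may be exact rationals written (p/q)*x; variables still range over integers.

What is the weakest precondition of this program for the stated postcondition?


Working backward. After the program, the postcondition (3*c != 3*c + 2*c || c - 2*w + 5 != 3*w - 2*tot + 9) <==> (3/2)*tot + (w - 8) > 0 must hold; in canonical form it is (2*c != 0 || c + 2*tot != 5*w + 4) <==> (3/2)*tot + w > 8.
Before c := 3*c + 3*tot + 6: (6*c + 6*tot != -12 || 3*c + 5*tot != 5*w - 2) <==> (3/2)*tot + w > 8
Before w := tot: (6*c + 6*tot != -12 || 3*c != -2) <==> (5/2)*tot > 8
Before assert tot + c + 3 <= -5 <==> 2*w - w - 8 >= -3: (c + tot <= -8 <==> w >= 5) && ((6*c + 6*tot != -12 || 3*c != -2) <==> (5/2)*tot > 8)
Before tot := 3*w - 7: (c + 3*w <= -1 <==> w >= 5) && ((6*c + 18*w != 30 || 3*c != -2) <==> (15/2)*w > 51/2)
Answer: WP = (c + 3*w <= -1 <==> w >= 5) && ((6*c + 18*w != 30 || 3*c != -2) <==> (15/2)*w > 51/2)


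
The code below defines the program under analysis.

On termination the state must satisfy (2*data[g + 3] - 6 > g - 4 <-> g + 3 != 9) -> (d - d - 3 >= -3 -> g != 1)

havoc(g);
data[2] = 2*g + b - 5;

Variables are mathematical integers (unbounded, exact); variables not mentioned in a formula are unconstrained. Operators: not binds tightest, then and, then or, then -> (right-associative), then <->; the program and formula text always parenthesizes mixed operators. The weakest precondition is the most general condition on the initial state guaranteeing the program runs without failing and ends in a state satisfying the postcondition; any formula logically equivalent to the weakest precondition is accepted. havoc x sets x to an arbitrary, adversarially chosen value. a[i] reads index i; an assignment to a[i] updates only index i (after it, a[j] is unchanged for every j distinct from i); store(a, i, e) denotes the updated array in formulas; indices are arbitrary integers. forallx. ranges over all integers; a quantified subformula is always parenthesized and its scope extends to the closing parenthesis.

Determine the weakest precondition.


Working backward. After the program, the postcondition (2*data[g + 3] - 6 > g - 4 <-> g + 3 != 9) -> (d - d - 3 >= -3 -> g != 1) must hold; in canonical form it is (2*data[g + 3] > g + 2 <-> g != 6) -> g != 1.
Before data[2] := 2*g + b - 5: (2*store(data, 2, b + 2*g - 5)[g + 3] > g + 2 <-> g != 6) -> g != 1
Before havoc g: forall g_1. ((2*store(data, 2, b + 2*g_1 - 5)[g_1 + 3] > g_1 + 2 <-> g_1 != 6) -> g_1 != 1)
Answer: WP = forall g_1. ((2*store(data, 2, b + 2*g_1 - 5)[g_1 + 3] > g_1 + 2 <-> g_1 != 6) -> g_1 != 1)


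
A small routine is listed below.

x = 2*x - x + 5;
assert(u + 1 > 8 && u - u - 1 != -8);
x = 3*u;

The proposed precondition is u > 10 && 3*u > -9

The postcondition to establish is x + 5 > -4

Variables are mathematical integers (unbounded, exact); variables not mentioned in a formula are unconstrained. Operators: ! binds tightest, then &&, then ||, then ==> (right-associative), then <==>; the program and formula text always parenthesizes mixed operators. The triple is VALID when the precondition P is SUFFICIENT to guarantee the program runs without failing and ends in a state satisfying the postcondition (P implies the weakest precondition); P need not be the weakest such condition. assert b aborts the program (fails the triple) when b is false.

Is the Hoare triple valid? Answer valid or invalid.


Working backward. After the program, the postcondition x + 5 > -4 must hold; in canonical form it is x > -9.
Before x := 3*u: 3*u > -9
Before assert u + 1 > 8 && u - u - 1 != -8: u > 7 && 3*u > -9
Before x := 2*x - x + 5: u > 7 && 3*u > -9
The weakest precondition is u > 7 && 3*u > -9.
Check whether u > 10 && 3*u > -9 implies it.
Every state satisfying the precondition satisfies the weakest precondition: the implication holds.
Answer: valid


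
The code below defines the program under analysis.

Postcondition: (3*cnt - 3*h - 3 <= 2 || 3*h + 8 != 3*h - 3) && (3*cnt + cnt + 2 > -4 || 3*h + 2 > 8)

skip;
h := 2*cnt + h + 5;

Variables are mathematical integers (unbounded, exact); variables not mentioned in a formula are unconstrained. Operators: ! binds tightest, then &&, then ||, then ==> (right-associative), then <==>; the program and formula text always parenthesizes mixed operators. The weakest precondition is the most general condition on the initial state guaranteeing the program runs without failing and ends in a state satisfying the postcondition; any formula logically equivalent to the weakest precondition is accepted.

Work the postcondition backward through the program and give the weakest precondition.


Working backward. After the program, the postcondition (3*cnt - 3*h - 3 <= 2 || 3*h + 8 != 3*h - 3) && (3*cnt + cnt + 2 > -4 || 3*h + 2 > 8) must hold; in canonical form it is 4*cnt > -6 || 3*h > 6.
Before h := 2*cnt + h + 5: 4*cnt > -6 || 6*cnt + 3*h > -9
Before skip: 4*cnt > -6 || 6*cnt + 3*h > -9
Answer: WP = 4*cnt > -6 || 6*cnt + 3*h > -9


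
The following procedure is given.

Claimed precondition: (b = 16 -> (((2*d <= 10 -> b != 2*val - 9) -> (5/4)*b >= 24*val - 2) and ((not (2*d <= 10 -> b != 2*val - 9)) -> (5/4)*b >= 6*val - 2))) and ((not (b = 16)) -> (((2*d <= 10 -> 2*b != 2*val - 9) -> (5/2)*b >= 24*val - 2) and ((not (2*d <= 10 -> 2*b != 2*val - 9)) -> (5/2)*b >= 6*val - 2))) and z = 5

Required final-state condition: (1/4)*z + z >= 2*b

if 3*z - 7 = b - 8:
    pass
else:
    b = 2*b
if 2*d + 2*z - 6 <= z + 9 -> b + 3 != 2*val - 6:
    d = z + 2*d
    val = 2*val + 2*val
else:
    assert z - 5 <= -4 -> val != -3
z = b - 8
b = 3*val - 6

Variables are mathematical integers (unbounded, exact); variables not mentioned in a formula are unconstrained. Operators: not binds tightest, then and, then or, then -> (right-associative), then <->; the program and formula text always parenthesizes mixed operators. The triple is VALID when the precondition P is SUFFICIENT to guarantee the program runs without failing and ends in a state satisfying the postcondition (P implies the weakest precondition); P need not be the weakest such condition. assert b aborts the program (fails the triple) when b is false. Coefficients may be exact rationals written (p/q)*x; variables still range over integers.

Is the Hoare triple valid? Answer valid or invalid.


Working backward. After the program, the postcondition (1/4)*z + z >= 2*b must hold; in canonical form it is (5/4)*z >= 2*b.
Before b := 3*val - 6: (5/4)*z >= 6*val - 12
Before z := b - 8: (5/4)*b >= 6*val - 2
Then branch requires (5/4)*b >= 24*val - 2; else branch requires (z <= 1 -> val != -3) and (5/4)*b >= 6*val - 2.
Before the if: ((2*d + z <= 15 -> b != 2*val - 9) -> (5/4)*b >= 24*val - 2) and ((not (2*d + z <= 15 -> b != 2*val - 9)) -> ((z <= 1 -> val != -3) and (5/4)*b >= 6*val - 2))
Then branch requires ((2*d + z <= 15 -> b != 2*val - 9) -> (5/4)*b >= 24*val - 2) and ((not (2*d + z <= 15 -> b != 2*val - 9)) -> ((z <= 1 -> val != -3) and (5/4)*b >= 6*val - 2)); else branch requires ((2*d + z <= 15 -> 2*b != 2*val - 9) -> (5/2)*b >= 24*val - 2) and ((not (2*d + z <= 15 -> 2*b != 2*val - 9)) -> ((z <= 1 -> val != -3) and (5/2)*b >= 6*val - 2)).
Before the if: (3*z = b - 1 -> (((2*d + z <= 15 -> b != 2*val - 9) -> (5/4)*b >= 24*val - 2) and ((not (2*d + z <= 15 -> b != 2*val - 9)) -> ((z <= 1 -> val != -3) and (5/4)*b >= 6*val - 2)))) and ((not (3*z = b - 1)) -> (((2*d + z <= 15 -> 2*b != 2*val - 9) -> (5/2)*b >= 24*val - 2) and ((not (2*d + z <= 15 -> 2*b != 2*val - 9)) -> ((z <= 1 -> val != -3) and (5/2)*b >= 6*val - 2))))
The weakest precondition is (3*z = b - 1 -> (((2*d + z <= 15 -> b != 2*val - 9) -> (5/4)*b >= 24*val - 2) and ((not (2*d + z <= 15 -> b != 2*val - 9)) -> ((z <= 1 -> val != -3) and (5/4)*b >= 6*val - 2)))) and ((not (3*z = b - 1)) -> (((2*d + z <= 15 -> 2*b != 2*val - 9) -> (5/2)*b >= 24*val - 2) and ((not (2*d + z <= 15 -> 2*b != 2*val - 9)) -> ((z <= 1 -> val != -3) and (5/2)*b >= 6*val - 2)))).
Check whether (b = 16 -> (((2*d <= 10 -> b != 2*val - 9) -> (5/4)*b >= 24*val - 2) and ((not (2*d <= 10 -> b != 2*val - 9)) -> (5/4)*b >= 6*val - 2))) and ((not (b = 16)) -> (((2*d <= 10 -> 2*b != 2*val - 9) -> (5/2)*b >= 24*val - 2) and ((not (2*d <= 10 -> 2*b != 2*val - 9)) -> (5/2)*b >= 6*val - 2))) and z = 5 implies it.
Every state satisfying the precondition satisfies the weakest precondition: the implication holds.
Answer: valid


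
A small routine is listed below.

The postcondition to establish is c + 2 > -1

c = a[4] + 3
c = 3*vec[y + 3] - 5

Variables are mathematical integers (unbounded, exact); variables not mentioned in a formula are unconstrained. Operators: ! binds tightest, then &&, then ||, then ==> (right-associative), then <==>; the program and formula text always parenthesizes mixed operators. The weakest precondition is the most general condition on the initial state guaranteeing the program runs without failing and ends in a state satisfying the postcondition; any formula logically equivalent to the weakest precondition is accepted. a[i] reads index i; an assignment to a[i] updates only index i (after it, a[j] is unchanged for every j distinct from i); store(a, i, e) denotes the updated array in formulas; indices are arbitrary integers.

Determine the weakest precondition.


Working backward. After the program, the postcondition c + 2 > -1 must hold; in canonical form it is c > -3.
Before c := 3*vec[y + 3] - 5: 3*vec[y + 3] > 2
Before c := a[4] + 3: 3*vec[y + 3] > 2
Answer: WP = 3*vec[y + 3] > 2


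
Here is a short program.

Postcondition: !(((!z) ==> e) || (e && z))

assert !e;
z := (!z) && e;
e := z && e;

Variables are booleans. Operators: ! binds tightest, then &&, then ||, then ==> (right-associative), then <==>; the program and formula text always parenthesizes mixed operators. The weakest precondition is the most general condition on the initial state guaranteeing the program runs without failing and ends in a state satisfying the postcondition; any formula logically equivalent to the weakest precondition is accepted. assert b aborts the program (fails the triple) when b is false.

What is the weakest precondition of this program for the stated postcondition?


Working backward. After the program, !(((!z) ==> e) || (e && z)) must hold.
Before e := z && e: !(((!z) ==> (z && e)) || (z && e))
Before z := (!z) && e: !(((!((!z) && e)) ==> ((!z) && e)) || ((!z) && e))
Before assert !e: (!e) && (!(((!((!z) && e)) ==> ((!z) && e)) || ((!z) && e)))
Answer: WP = (!e) && (!(((!((!z) && e)) ==> ((!z) && e)) || ((!z) && e)))


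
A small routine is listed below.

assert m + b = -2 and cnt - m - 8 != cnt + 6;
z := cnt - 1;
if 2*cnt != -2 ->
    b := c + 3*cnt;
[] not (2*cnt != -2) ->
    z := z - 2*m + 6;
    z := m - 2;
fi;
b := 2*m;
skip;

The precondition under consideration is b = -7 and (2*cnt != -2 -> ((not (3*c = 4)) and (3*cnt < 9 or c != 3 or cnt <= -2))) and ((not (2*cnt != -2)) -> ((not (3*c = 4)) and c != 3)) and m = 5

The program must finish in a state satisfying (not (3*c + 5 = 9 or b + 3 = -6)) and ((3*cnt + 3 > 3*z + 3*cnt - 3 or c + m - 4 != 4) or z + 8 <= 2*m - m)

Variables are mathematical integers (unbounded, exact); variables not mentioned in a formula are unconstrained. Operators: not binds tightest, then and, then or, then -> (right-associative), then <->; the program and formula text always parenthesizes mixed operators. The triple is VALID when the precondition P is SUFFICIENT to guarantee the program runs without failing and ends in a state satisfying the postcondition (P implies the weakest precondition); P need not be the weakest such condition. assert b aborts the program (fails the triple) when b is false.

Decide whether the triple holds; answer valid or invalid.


Working backward. After the program, the postcondition (not (3*c + 5 = 9 or b + 3 = -6)) and ((3*cnt + 3 > 3*z + 3*cnt - 3 or c + m - 4 != 4) or z + 8 <= 2*m - m) must hold; in canonical form it is (not (3*c = 4 or b = -9)) and (3*z < 6 or c + m != 8 or z <= m - 8).
Before skip: (not (3*c = 4 or b = -9)) and (3*z < 6 or c + m != 8 or z <= m - 8)
Before b := 2*m: (not (3*c = 4 or 2*m = -9)) and (3*z < 6 or c + m != 8 or z <= m - 8)
Then branch requires (not (3*c = 4 or 2*m = -9)) and (3*z < 6 or c + m != 8 or z <= m - 8); else branch requires (not (3*c = 4 or 2*m = -9)) and (3*m < 12 or c + m != 8).
Before the if: (2*cnt != -2 -> ((not (3*c = 4 or 2*m = -9)) and (3*z < 6 or c + m != 8 or z <= m - 8))) and ((not (2*cnt != -2)) -> ((not (3*c = 4 or 2*m = -9)) and (3*m < 12 or c + m != 8)))
Before z := cnt - 1: (2*cnt != -2 -> ((not (3*c = 4 or 2*m = -9)) and (3*cnt < 9 or c + m != 8 or cnt <= m - 7))) and ((not (2*cnt != -2)) -> ((not (3*c = 4 or 2*m = -9)) and (3*m < 12 or c + m != 8)))
Before assert m + b = -2 and cnt - m - 8 != cnt + 6: b + m = -2 and m != -14 and (2*cnt != -2 -> ((not (3*c = 4 or 2*m = -9)) and (3*cnt < 9 or c + m != 8 or cnt <= m - 7))) and ((not (2*cnt != -2)) -> ((not (3*c = 4 or 2*m = -9)) and (3*m < 12 or c + m != 8)))
The weakest precondition is b + m = -2 and m != -14 and (2*cnt != -2 -> ((not (3*c = 4 or 2*m = -9)) and (3*cnt < 9 or c + m != 8 or cnt <= m - 7))) and ((not (2*cnt != -2)) -> ((not (3*c = 4 or 2*m = -9)) and (3*m < 12 or c + m != 8))).
Check whether b = -7 and (2*cnt != -2 -> ((not (3*c = 4)) and (3*cnt < 9 or c != 3 or cnt <= -2))) and ((not (2*cnt != -2)) -> ((not (3*c = 4)) and c != 3)) and m = 5 implies it.
Every state satisfying the precondition satisfies the weakest precondition: the implication holds.
Answer: valid


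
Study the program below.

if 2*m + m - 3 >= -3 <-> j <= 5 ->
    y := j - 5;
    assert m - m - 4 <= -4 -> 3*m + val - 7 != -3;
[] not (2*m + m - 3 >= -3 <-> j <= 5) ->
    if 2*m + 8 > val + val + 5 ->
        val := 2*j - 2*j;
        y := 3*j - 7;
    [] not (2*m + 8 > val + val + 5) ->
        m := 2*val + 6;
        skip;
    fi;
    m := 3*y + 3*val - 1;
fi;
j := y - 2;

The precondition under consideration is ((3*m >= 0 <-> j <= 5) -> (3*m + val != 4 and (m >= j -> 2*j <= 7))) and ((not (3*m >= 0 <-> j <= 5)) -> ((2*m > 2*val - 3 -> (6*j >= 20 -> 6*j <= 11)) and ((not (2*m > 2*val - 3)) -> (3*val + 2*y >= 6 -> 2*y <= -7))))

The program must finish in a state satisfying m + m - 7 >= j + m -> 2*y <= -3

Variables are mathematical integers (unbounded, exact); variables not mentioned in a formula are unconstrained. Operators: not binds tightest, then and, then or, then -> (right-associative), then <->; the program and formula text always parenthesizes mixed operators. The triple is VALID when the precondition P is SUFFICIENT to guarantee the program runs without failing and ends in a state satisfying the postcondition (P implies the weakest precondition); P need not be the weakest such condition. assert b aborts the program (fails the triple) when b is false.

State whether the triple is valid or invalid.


Working backward. After the program, the postcondition m + m - 7 >= j + m -> 2*y <= -3 must hold; in canonical form it is m >= j + 7 -> 2*y <= -3.
Before j := y - 2: m >= y + 5 -> 2*y <= -3
Then branch requires 3*m + val != 4 and (m >= j -> 2*j <= 7); else branch requires (2*m > 2*val - 3 -> (6*j >= 20 -> 6*j <= 11)) and ((not (2*m > 2*val - 3)) -> (3*val + 2*y >= 6 -> 2*y <= -3)).
Before the if: ((3*m >= 0 <-> j <= 5) -> (3*m + val != 4 and (m >= j -> 2*j <= 7))) and ((not (3*m >= 0 <-> j <= 5)) -> ((2*m > 2*val - 3 -> (6*j >= 20 -> 6*j <= 11)) and ((not (2*m > 2*val - 3)) -> (3*val + 2*y >= 6 -> 2*y <= -3))))
The weakest precondition is ((3*m >= 0 <-> j <= 5) -> (3*m + val != 4 and (m >= j -> 2*j <= 7))) and ((not (3*m >= 0 <-> j <= 5)) -> ((2*m > 2*val - 3 -> (6*j >= 20 -> 6*j <= 11)) and ((not (2*m > 2*val - 3)) -> (3*val + 2*y >= 6 -> 2*y <= -3)))).
Check whether ((3*m >= 0 <-> j <= 5) -> (3*m + val != 4 and (m >= j -> 2*j <= 7))) and ((not (3*m >= 0 <-> j <= 5)) -> ((2*m > 2*val - 3 -> (6*j >= 20 -> 6*j <= 11)) and ((not (2*m > 2*val - 3)) -> (3*val + 2*y >= 6 -> 2*y <= -7)))) implies it.
Every state satisfying the precondition satisfies the weakest precondition: the implication holds.
Answer: valid


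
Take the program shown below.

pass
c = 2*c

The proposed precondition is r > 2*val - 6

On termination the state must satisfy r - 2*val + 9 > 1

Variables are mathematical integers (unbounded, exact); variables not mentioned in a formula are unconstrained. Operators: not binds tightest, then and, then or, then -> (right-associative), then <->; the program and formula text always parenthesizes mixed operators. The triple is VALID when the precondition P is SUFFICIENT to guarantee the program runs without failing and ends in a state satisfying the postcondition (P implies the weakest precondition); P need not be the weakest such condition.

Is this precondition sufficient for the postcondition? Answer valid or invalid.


Working backward. After the program, the postcondition r - 2*val + 9 > 1 must hold; in canonical form it is r > 2*val - 8.
Before c := 2*c: r > 2*val - 8
Before skip: r > 2*val - 8
The weakest precondition is r > 2*val - 8.
Check whether r > 2*val - 6 implies it.
Every state satisfying the precondition satisfies the weakest precondition: the implication holds.
Answer: valid


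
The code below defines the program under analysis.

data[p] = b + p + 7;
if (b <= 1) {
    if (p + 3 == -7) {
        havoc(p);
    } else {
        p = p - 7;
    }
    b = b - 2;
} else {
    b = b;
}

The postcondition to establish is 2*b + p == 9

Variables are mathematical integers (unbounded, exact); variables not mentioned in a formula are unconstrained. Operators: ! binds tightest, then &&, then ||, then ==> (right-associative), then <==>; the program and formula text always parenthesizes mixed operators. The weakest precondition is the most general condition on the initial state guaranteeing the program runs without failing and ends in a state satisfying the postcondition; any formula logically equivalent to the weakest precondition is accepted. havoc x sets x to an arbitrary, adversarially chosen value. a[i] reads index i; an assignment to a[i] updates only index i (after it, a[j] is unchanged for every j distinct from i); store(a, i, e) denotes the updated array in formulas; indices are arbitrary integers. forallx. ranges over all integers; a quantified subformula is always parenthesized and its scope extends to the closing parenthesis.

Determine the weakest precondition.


Working backward. After the program, 2*b + p == 9 must hold.
Then branch requires (p == -10 ==> (forall p_1. 2*b + p_1 == 13)) && ((!(p == -10)) ==> 2*b + p == 20); else branch requires 2*b + p == 9.
Before the if: (b <= 1 ==> ((p == -10 ==> (forall p_1. 2*b + p_1 == 13)) && ((!(p == -10)) ==> 2*b + p == 20))) && ((!(b <= 1)) ==> 2*b + p == 9)
Before data[p] := b + p + 7: (b <= 1 ==> ((p == -10 ==> (forall p_1. 2*b + p_1 == 13)) && ((!(p == -10)) ==> 2*b + p == 20))) && ((!(b <= 1)) ==> 2*b + p == 9)
Answer: WP = (b <= 1 ==> ((p == -10 ==> (forall p_1. 2*b + p_1 == 13)) && ((!(p == -10)) ==> 2*b + p == 20))) && ((!(b <= 1)) ==> 2*b + p == 9)


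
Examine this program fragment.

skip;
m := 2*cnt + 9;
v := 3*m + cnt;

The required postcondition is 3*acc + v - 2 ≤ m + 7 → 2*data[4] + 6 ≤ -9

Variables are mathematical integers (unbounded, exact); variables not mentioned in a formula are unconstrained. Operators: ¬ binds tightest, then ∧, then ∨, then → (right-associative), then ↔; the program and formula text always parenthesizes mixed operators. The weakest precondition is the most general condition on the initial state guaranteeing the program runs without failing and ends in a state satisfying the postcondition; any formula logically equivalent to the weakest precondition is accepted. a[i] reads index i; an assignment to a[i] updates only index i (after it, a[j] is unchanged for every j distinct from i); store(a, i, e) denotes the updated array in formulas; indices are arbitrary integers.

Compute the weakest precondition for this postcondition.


Working backward. After the program, the postcondition 3*acc + v - 2 ≤ m + 7 → 2*data[4] + 6 ≤ -9 must hold; in canonical form it is 3*acc + v ≤ m + 9 → 2*data[4] ≤ -15.
Before v := 3*m + cnt: 3*acc + cnt + 2*m ≤ 9 → 2*data[4] ≤ -15
Before m := 2*cnt + 9: 3*acc + 5*cnt ≤ -9 → 2*data[4] ≤ -15
Before skip: 3*acc + 5*cnt ≤ -9 → 2*data[4] ≤ -15
Answer: WP = 3*acc + 5*cnt ≤ -9 → 2*data[4] ≤ -15


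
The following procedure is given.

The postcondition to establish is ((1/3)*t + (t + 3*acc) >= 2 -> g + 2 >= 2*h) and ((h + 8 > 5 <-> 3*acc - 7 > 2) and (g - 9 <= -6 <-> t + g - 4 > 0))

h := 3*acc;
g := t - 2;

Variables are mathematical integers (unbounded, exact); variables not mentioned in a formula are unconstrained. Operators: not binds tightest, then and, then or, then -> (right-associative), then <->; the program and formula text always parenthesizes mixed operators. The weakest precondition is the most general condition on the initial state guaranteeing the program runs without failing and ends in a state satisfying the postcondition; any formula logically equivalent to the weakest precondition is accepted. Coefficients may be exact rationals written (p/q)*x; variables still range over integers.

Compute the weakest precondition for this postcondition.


Working backward. After the program, the postcondition ((1/3)*t + (t + 3*acc) >= 2 -> g + 2 >= 2*h) and ((h + 8 > 5 <-> 3*acc - 7 > 2) and (g - 9 <= -6 <-> t + g - 4 > 0)) must hold; in canonical form it is (3*acc + (4/3)*t >= 2 -> g >= 2*h - 2) and (h > -3 <-> 3*acc > 9) and (g <= 3 <-> g + t > 4).
Before g := t - 2: (3*acc + (4/3)*t >= 2 -> t >= 2*h) and (h > -3 <-> 3*acc > 9) and (t <= 5 <-> 2*t > 6)
Before h := 3*acc: (3*acc + (4/3)*t >= 2 -> t >= 6*acc) and (3*acc > -3 <-> 3*acc > 9) and (t <= 5 <-> 2*t > 6)
Answer: WP = (3*acc + (4/3)*t >= 2 -> t >= 6*acc) and (3*acc > -3 <-> 3*acc > 9) and (t <= 5 <-> 2*t > 6)


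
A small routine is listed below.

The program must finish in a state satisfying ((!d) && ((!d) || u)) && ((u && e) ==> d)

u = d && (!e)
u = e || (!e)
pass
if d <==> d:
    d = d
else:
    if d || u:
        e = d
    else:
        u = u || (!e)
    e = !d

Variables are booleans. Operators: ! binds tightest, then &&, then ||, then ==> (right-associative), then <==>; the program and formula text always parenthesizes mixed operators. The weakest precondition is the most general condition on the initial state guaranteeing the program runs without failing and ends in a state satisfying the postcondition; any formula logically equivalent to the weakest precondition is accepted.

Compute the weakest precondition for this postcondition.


Working backward. After the program, the postcondition ((!d) && ((!d) || u)) && ((u && e) ==> d) must hold; in canonical form it is (!d) && ((!d) || u) && ((u && e) ==> d).
Then branch requires (!d) && ((!d) || u) && ((u && e) ==> d); else branch requires ((d || u) ==> ((!d) && ((!d) || u) && ((u && (!d)) ==> d))) && ((!(d || u)) ==> ((!d) && ((!d) || u || (!e)) && (((u || (!e)) && (!d)) ==> d))).
Before the if: (!d) && ((!d) || u) && ((u && e) ==> d)
Before skip: (!d) && ((!d) || u) && ((u && e) ==> d)
Before u := e || (!e): (!d) && (e ==> d)
Before u := d && (!e): (!d) && (e ==> d)
Answer: WP = (!d) && (e ==> d)


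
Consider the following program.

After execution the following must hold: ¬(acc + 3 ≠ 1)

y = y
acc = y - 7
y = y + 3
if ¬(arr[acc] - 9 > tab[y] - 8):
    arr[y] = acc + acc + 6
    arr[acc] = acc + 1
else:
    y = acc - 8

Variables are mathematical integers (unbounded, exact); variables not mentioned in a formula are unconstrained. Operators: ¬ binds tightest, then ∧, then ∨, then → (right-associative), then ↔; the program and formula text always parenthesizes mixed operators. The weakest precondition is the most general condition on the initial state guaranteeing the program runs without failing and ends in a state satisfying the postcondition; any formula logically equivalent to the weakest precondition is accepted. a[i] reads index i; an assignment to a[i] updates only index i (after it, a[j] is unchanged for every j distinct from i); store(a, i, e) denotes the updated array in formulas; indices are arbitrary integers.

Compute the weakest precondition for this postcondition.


Working backward. After the program, the postcondition ¬(acc + 3 ≠ 1) must hold; in canonical form it is ¬(acc ≠ -2).
Then branch requires ¬(acc ≠ -2); else branch requires ¬(acc ≠ -2).
Before the if: ((¬(arr[acc] > tab[y] + 1)) → (¬(acc ≠ -2))) ∧ (arr[acc] > tab[y] + 1 → (¬(acc ≠ -2)))
Before y := y + 3: ((¬(arr[acc] > tab[y + 3] + 1)) → (¬(acc ≠ -2))) ∧ (arr[acc] > tab[y + 3] + 1 → (¬(acc ≠ -2)))
Before acc := y - 7: ((¬(arr[y - 7] > tab[y + 3] + 1)) → (¬(y ≠ 5))) ∧ (arr[y - 7] > tab[y + 3] + 1 → (¬(y ≠ 5)))
Before y := y: ((¬(arr[y - 7] > tab[y + 3] + 1)) → (¬(y ≠ 5))) ∧ (arr[y - 7] > tab[y + 3] + 1 → (¬(y ≠ 5)))
Answer: WP = ((¬(arr[y - 7] > tab[y + 3] + 1)) → (¬(y ≠ 5))) ∧ (arr[y - 7] > tab[y + 3] + 1 → (¬(y ≠ 5)))


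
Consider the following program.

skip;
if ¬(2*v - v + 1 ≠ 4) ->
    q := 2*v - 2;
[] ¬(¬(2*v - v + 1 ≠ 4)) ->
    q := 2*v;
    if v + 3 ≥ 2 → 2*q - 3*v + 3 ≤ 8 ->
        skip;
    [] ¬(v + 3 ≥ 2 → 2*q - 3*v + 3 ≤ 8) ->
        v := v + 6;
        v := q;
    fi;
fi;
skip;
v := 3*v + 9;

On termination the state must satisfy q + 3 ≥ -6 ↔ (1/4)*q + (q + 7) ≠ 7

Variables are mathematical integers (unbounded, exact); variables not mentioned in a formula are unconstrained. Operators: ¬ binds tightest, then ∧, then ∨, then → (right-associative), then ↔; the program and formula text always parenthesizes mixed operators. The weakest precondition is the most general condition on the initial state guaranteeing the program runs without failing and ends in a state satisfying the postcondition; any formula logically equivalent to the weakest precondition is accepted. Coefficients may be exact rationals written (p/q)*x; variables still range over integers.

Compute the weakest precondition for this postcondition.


Working backward. After the program, the postcondition q + 3 ≥ -6 ↔ (1/4)*q + (q + 7) ≠ 7 must hold; in canonical form it is q ≥ -9 ↔ (5/4)*q ≠ 0.
Before v := 3*v + 9: q ≥ -9 ↔ (5/4)*q ≠ 0
Before skip: q ≥ -9 ↔ (5/4)*q ≠ 0
Then branch requires 2*v ≥ -7 ↔ (5/2)*v ≠ 5/2; else branch requires ((v ≥ -1 → v ≤ 5) → (2*v ≥ -9 ↔ (5/2)*v ≠ 0)) ∧ ((¬(v ≥ -1 → v ≤ 5)) → (2*v ≥ -9 ↔ (5/2)*v ≠ 0)).
Before the if: ((¬(v ≠ 3)) → (2*v ≥ -7 ↔ (5/2)*v ≠ 5/2)) ∧ (v ≠ 3 → (((v ≥ -1 → v ≤ 5) → (2*v ≥ -9 ↔ (5/2)*v ≠ 0)) ∧ ((¬(v ≥ -1 → v ≤ 5)) → (2*v ≥ -9 ↔ (5/2)*v ≠ 0))))
Before skip: ((¬(v ≠ 3)) → (2*v ≥ -7 ↔ (5/2)*v ≠ 5/2)) ∧ (v ≠ 3 → (((v ≥ -1 → v ≤ 5) → (2*v ≥ -9 ↔ (5/2)*v ≠ 0)) ∧ ((¬(v ≥ -1 → v ≤ 5)) → (2*v ≥ -9 ↔ (5/2)*v ≠ 0))))
Answer: WP = ((¬(v ≠ 3)) → (2*v ≥ -7 ↔ (5/2)*v ≠ 5/2)) ∧ (v ≠ 3 → (((v ≥ -1 → v ≤ 5) → (2*v ≥ -9 ↔ (5/2)*v ≠ 0)) ∧ ((¬(v ≥ -1 → v ≤ 5)) → (2*v ≥ -9 ↔ (5/2)*v ≠ 0))))


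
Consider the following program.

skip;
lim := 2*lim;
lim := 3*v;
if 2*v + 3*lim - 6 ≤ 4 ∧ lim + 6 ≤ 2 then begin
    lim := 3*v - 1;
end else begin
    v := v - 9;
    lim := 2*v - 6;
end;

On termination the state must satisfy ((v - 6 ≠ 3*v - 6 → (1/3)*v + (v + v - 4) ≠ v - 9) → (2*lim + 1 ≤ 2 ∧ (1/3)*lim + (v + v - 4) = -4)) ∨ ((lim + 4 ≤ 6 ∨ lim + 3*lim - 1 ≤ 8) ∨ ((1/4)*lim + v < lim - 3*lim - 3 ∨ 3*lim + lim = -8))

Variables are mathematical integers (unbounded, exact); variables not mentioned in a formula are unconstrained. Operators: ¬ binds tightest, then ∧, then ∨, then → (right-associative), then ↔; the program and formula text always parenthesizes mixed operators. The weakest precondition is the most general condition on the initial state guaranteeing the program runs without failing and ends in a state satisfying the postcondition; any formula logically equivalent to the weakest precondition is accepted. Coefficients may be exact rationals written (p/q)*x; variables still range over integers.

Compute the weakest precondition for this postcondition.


Working backward. After the program, the postcondition ((v - 6 ≠ 3*v - 6 → (1/3)*v + (v + v - 4) ≠ v - 9) → (2*lim + 1 ≤ 2 ∧ (1/3)*lim + (v + v - 4) = -4)) ∨ ((lim + 4 ≤ 6 ∨ lim + 3*lim - 1 ≤ 8) ∨ ((1/4)*lim + v < lim - 3*lim - 3 ∨ 3*lim + lim = -8)) must hold; in canonical form it is ((2*v ≠ 0 → (4/3)*v ≠ -5) → (2*lim ≤ 1 ∧ (1/3)*lim + 2*v = 0)) ∨ lim ≤ 2 ∨ 4*lim ≤ 9 ∨ (9/4)*lim + v < -3 ∨ 4*lim = -8.
Then branch requires ((2*v ≠ 0 → (4/3)*v ≠ -5) → (6*v ≤ 3 ∧ 3*v = 1/3)) ∨ 3*v ≤ 3 ∨ 12*v ≤ 13 ∨ (31/4)*v < -3/4 ∨ 12*v = -4; else branch requires ((2*v ≠ 18 → (4/3)*v ≠ 7) → (4*v ≤ 49 ∧ (8/3)*v = 26)) ∨ 2*v ≤ 26 ∨ 8*v ≤ 105 ∨ (11/2)*v < 60 ∨ 8*v = 88.
Before the if: ((3*lim + 2*v ≤ 10 ∧ lim ≤ -4) → (((2*v ≠ 0 → (4/3)*v ≠ -5) → (6*v ≤ 3 ∧ 3*v = 1/3)) ∨ 3*v ≤ 3 ∨ 12*v ≤ 13 ∨ (31/4)*v < -3/4 ∨ 12*v = -4)) ∧ ((¬(3*lim + 2*v ≤ 10 ∧ lim ≤ -4)) → (((2*v ≠ 18 → (4/3)*v ≠ 7) → (4*v ≤ 49 ∧ (8/3)*v = 26)) ∨ 2*v ≤ 26 ∨ 8*v ≤ 105 ∨ (11/2)*v < 60 ∨ 8*v = 88))
Before lim := 3*v: ((11*v ≤ 10 ∧ 3*v ≤ -4) → (((2*v ≠ 0 → (4/3)*v ≠ -5) → (6*v ≤ 3 ∧ 3*v = 1/3)) ∨ 3*v ≤ 3 ∨ 12*v ≤ 13 ∨ (31/4)*v < -3/4 ∨ 12*v = -4)) ∧ ((¬(11*v ≤ 10 ∧ 3*v ≤ -4)) → (((2*v ≠ 18 → (4/3)*v ≠ 7) → (4*v ≤ 49 ∧ (8/3)*v = 26)) ∨ 2*v ≤ 26 ∨ 8*v ≤ 105 ∨ (11/2)*v < 60 ∨ 8*v = 88))
Before lim := 2*lim: ((11*v ≤ 10 ∧ 3*v ≤ -4) → (((2*v ≠ 0 → (4/3)*v ≠ -5) → (6*v ≤ 3 ∧ 3*v = 1/3)) ∨ 3*v ≤ 3 ∨ 12*v ≤ 13 ∨ (31/4)*v < -3/4 ∨ 12*v = -4)) ∧ ((¬(11*v ≤ 10 ∧ 3*v ≤ -4)) → (((2*v ≠ 18 → (4/3)*v ≠ 7) → (4*v ≤ 49 ∧ (8/3)*v = 26)) ∨ 2*v ≤ 26 ∨ 8*v ≤ 105 ∨ (11/2)*v < 60 ∨ 8*v = 88))
Before skip: ((11*v ≤ 10 ∧ 3*v ≤ -4) → (((2*v ≠ 0 → (4/3)*v ≠ -5) → (6*v ≤ 3 ∧ 3*v = 1/3)) ∨ 3*v ≤ 3 ∨ 12*v ≤ 13 ∨ (31/4)*v < -3/4 ∨ 12*v = -4)) ∧ ((¬(11*v ≤ 10 ∧ 3*v ≤ -4)) → (((2*v ≠ 18 → (4/3)*v ≠ 7) → (4*v ≤ 49 ∧ (8/3)*v = 26)) ∨ 2*v ≤ 26 ∨ 8*v ≤ 105 ∨ (11/2)*v < 60 ∨ 8*v = 88))
Answer: WP = ((11*v ≤ 10 ∧ 3*v ≤ -4) → (((2*v ≠ 0 → (4/3)*v ≠ -5) → (6*v ≤ 3 ∧ 3*v = 1/3)) ∨ 3*v ≤ 3 ∨ 12*v ≤ 13 ∨ (31/4)*v < -3/4 ∨ 12*v = -4)) ∧ ((¬(11*v ≤ 10 ∧ 3*v ≤ -4)) → (((2*v ≠ 18 → (4/3)*v ≠ 7) → (4*v ≤ 49 ∧ (8/3)*v = 26)) ∨ 2*v ≤ 26 ∨ 8*v ≤ 105 ∨ (11/2)*v < 60 ∨ 8*v = 88))


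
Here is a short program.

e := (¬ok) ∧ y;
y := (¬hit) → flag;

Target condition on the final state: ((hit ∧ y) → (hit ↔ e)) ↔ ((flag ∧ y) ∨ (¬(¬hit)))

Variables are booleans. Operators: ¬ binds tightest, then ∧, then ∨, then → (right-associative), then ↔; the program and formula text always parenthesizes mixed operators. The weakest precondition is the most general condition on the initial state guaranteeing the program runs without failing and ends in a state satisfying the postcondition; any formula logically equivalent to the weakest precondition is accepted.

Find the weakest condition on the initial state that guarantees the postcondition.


Working backward. After the program, the postcondition ((hit ∧ y) → (hit ↔ e)) ↔ ((flag ∧ y) ∨ (¬(¬hit))) must hold; in canonical form it is ((hit ∧ y) → (hit ↔ e)) ↔ ((flag ∧ y) ∨ hit).
Before y := (¬hit) → flag: ((hit ∧ ((¬hit) → flag)) → (hit ↔ e)) ↔ ((flag ∧ ((¬hit) → flag)) ∨ hit)
Before e := (¬ok) ∧ y: ((hit ∧ ((¬hit) → flag)) → (hit ↔ ((¬ok) ∧ y))) ↔ ((flag ∧ ((¬hit) → flag)) ∨ hit)
Answer: WP = ((hit ∧ ((¬hit) → flag)) → (hit ↔ ((¬ok) ∧ y))) ↔ ((flag ∧ ((¬hit) → flag)) ∨ hit)


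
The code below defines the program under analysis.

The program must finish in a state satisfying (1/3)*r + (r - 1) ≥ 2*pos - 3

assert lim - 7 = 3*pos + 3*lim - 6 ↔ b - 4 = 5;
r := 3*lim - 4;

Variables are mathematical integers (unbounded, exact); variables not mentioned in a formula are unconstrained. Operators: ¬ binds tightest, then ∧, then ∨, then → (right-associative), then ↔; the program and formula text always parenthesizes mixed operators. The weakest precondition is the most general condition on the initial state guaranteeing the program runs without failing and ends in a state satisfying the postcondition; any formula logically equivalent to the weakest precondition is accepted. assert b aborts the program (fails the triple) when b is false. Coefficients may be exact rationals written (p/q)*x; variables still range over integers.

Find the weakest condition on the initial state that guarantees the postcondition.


Working backward. After the program, the postcondition (1/3)*r + (r - 1) ≥ 2*pos - 3 must hold; in canonical form it is (4/3)*r ≥ 2*pos - 2.
Before r := 3*lim - 4: 4*lim ≥ 2*pos + 10/3
Before assert lim - 7 = 3*pos + 3*lim - 6 ↔ b - 4 = 5: (2*lim + 3*pos = -1 ↔ b = 9) ∧ 4*lim ≥ 2*pos + 10/3
Answer: WP = (2*lim + 3*pos = -1 ↔ b = 9) ∧ 4*lim ≥ 2*pos + 10/3


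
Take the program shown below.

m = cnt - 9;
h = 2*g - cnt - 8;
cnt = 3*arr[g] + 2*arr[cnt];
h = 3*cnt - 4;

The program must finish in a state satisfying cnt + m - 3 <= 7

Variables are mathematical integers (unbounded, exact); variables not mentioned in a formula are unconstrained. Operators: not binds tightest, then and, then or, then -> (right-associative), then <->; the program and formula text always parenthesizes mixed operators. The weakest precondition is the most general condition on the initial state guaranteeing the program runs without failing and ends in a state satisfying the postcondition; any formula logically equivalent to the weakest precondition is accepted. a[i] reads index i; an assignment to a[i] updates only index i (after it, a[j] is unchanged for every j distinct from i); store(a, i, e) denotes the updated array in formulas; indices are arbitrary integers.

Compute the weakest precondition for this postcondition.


Working backward. After the program, the postcondition cnt + m - 3 <= 7 must hold; in canonical form it is cnt + m <= 10.
Before h := 3*cnt - 4: cnt + m <= 10
Before cnt := 3*arr[g] + 2*arr[cnt]: 2*arr[cnt] + 3*arr[g] + m <= 10
Before h := 2*g - cnt - 8: 2*arr[cnt] + 3*arr[g] + m <= 10
Before m := cnt - 9: 2*arr[cnt] + 3*arr[g] + cnt <= 19
Answer: WP = 2*arr[cnt] + 3*arr[g] + cnt <= 19


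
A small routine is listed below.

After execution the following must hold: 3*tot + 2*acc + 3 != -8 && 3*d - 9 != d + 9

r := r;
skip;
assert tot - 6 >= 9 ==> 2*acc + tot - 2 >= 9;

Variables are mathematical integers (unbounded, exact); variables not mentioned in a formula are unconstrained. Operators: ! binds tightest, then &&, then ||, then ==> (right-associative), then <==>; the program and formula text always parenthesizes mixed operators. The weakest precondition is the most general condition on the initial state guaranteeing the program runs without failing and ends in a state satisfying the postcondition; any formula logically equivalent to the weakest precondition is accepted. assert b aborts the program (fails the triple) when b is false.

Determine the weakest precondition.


Working backward. After the program, the postcondition 3*tot + 2*acc + 3 != -8 && 3*d - 9 != d + 9 must hold; in canonical form it is 2*acc + 3*tot != -11 && 2*d != 18.
Before assert tot - 6 >= 9 ==> 2*acc + tot - 2 >= 9: (tot >= 15 ==> 2*acc + tot >= 11) && 2*acc + 3*tot != -11 && 2*d != 18
Before skip: (tot >= 15 ==> 2*acc + tot >= 11) && 2*acc + 3*tot != -11 && 2*d != 18
Before r := r: (tot >= 15 ==> 2*acc + tot >= 11) && 2*acc + 3*tot != -11 && 2*d != 18
Answer: WP = (tot >= 15 ==> 2*acc + tot >= 11) && 2*acc + 3*tot != -11 && 2*d != 18
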